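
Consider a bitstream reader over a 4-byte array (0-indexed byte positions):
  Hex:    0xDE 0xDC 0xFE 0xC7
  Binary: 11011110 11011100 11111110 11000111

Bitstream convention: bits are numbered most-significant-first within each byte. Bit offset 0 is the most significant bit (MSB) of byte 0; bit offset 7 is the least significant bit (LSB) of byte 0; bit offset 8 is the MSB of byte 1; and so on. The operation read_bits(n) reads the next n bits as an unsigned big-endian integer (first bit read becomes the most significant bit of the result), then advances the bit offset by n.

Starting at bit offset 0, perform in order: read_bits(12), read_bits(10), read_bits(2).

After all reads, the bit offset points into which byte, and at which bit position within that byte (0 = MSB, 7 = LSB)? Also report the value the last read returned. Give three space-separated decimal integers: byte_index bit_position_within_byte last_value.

Read 1: bits[0:12] width=12 -> value=3565 (bin 110111101101); offset now 12 = byte 1 bit 4; 20 bits remain
Read 2: bits[12:22] width=10 -> value=831 (bin 1100111111); offset now 22 = byte 2 bit 6; 10 bits remain
Read 3: bits[22:24] width=2 -> value=2 (bin 10); offset now 24 = byte 3 bit 0; 8 bits remain

Answer: 3 0 2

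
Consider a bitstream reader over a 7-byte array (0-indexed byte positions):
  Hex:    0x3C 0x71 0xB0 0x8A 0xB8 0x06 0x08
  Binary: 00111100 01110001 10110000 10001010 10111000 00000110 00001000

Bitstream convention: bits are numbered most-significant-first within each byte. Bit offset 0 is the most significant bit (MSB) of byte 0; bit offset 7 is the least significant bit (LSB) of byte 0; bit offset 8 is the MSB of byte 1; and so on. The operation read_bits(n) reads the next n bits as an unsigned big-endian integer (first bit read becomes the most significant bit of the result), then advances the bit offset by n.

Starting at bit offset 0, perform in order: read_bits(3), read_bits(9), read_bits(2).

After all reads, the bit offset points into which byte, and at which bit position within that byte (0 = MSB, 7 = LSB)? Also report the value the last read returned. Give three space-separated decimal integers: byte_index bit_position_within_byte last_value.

Read 1: bits[0:3] width=3 -> value=1 (bin 001); offset now 3 = byte 0 bit 3; 53 bits remain
Read 2: bits[3:12] width=9 -> value=455 (bin 111000111); offset now 12 = byte 1 bit 4; 44 bits remain
Read 3: bits[12:14] width=2 -> value=0 (bin 00); offset now 14 = byte 1 bit 6; 42 bits remain

Answer: 1 6 0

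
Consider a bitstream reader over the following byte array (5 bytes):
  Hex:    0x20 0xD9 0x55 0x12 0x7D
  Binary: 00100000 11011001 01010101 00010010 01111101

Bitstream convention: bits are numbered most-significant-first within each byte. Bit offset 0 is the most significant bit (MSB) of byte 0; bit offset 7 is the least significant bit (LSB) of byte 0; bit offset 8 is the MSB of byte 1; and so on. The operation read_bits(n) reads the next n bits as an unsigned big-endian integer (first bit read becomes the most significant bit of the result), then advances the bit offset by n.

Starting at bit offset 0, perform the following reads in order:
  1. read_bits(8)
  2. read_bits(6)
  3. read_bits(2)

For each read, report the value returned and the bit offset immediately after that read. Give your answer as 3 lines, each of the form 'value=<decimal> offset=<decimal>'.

Read 1: bits[0:8] width=8 -> value=32 (bin 00100000); offset now 8 = byte 1 bit 0; 32 bits remain
Read 2: bits[8:14] width=6 -> value=54 (bin 110110); offset now 14 = byte 1 bit 6; 26 bits remain
Read 3: bits[14:16] width=2 -> value=1 (bin 01); offset now 16 = byte 2 bit 0; 24 bits remain

Answer: value=32 offset=8
value=54 offset=14
value=1 offset=16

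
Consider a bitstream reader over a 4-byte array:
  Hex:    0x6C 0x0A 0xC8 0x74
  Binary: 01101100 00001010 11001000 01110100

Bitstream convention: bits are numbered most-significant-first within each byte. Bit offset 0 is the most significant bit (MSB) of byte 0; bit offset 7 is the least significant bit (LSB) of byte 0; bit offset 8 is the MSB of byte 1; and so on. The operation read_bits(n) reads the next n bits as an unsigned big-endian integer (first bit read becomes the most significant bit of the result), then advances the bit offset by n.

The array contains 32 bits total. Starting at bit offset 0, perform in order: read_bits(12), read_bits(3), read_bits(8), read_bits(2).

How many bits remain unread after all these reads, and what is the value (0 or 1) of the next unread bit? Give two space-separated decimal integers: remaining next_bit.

Answer: 7 1

Derivation:
Read 1: bits[0:12] width=12 -> value=1728 (bin 011011000000); offset now 12 = byte 1 bit 4; 20 bits remain
Read 2: bits[12:15] width=3 -> value=5 (bin 101); offset now 15 = byte 1 bit 7; 17 bits remain
Read 3: bits[15:23] width=8 -> value=100 (bin 01100100); offset now 23 = byte 2 bit 7; 9 bits remain
Read 4: bits[23:25] width=2 -> value=0 (bin 00); offset now 25 = byte 3 bit 1; 7 bits remain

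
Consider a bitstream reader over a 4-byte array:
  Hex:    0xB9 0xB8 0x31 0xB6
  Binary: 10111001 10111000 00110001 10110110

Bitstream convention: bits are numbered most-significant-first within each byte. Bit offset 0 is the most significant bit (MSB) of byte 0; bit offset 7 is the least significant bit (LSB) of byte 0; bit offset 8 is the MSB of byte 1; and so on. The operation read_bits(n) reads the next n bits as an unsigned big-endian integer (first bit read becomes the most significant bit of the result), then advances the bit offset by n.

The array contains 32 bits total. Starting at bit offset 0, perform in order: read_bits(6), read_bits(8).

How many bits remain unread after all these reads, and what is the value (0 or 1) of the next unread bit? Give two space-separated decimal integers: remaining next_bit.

Answer: 18 0

Derivation:
Read 1: bits[0:6] width=6 -> value=46 (bin 101110); offset now 6 = byte 0 bit 6; 26 bits remain
Read 2: bits[6:14] width=8 -> value=110 (bin 01101110); offset now 14 = byte 1 bit 6; 18 bits remain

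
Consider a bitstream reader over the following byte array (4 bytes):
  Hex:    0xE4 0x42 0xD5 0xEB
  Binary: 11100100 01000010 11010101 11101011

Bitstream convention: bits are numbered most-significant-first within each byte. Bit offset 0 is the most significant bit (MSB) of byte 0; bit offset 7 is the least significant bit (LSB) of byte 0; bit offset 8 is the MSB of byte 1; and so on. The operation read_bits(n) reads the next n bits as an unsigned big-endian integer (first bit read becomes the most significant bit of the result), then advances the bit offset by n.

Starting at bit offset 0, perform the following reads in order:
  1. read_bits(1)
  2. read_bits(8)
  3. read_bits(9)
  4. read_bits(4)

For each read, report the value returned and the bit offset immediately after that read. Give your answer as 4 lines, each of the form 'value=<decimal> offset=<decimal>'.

Read 1: bits[0:1] width=1 -> value=1 (bin 1); offset now 1 = byte 0 bit 1; 31 bits remain
Read 2: bits[1:9] width=8 -> value=200 (bin 11001000); offset now 9 = byte 1 bit 1; 23 bits remain
Read 3: bits[9:18] width=9 -> value=267 (bin 100001011); offset now 18 = byte 2 bit 2; 14 bits remain
Read 4: bits[18:22] width=4 -> value=5 (bin 0101); offset now 22 = byte 2 bit 6; 10 bits remain

Answer: value=1 offset=1
value=200 offset=9
value=267 offset=18
value=5 offset=22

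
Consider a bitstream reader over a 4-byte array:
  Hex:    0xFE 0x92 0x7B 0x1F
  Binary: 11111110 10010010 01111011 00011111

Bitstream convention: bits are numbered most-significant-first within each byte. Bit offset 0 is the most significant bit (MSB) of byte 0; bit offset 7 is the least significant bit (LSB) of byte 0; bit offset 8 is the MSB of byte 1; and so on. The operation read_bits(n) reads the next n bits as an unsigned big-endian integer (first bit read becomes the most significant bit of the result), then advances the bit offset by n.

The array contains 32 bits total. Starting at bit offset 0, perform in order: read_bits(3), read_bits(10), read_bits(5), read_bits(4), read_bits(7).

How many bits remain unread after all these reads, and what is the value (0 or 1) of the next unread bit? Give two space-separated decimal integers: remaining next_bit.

Read 1: bits[0:3] width=3 -> value=7 (bin 111); offset now 3 = byte 0 bit 3; 29 bits remain
Read 2: bits[3:13] width=10 -> value=978 (bin 1111010010); offset now 13 = byte 1 bit 5; 19 bits remain
Read 3: bits[13:18] width=5 -> value=9 (bin 01001); offset now 18 = byte 2 bit 2; 14 bits remain
Read 4: bits[18:22] width=4 -> value=14 (bin 1110); offset now 22 = byte 2 bit 6; 10 bits remain
Read 5: bits[22:29] width=7 -> value=99 (bin 1100011); offset now 29 = byte 3 bit 5; 3 bits remain

Answer: 3 1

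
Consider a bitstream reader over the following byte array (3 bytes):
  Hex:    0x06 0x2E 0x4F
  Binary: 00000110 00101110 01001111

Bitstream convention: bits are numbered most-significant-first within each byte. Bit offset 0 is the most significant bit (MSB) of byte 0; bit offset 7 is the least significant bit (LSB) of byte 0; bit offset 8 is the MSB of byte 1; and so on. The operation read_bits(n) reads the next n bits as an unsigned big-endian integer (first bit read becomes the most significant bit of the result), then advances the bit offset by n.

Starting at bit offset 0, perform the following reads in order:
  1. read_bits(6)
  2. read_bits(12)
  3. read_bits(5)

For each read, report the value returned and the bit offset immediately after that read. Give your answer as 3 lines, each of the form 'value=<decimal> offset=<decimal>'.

Answer: value=1 offset=6
value=2233 offset=18
value=7 offset=23

Derivation:
Read 1: bits[0:6] width=6 -> value=1 (bin 000001); offset now 6 = byte 0 bit 6; 18 bits remain
Read 2: bits[6:18] width=12 -> value=2233 (bin 100010111001); offset now 18 = byte 2 bit 2; 6 bits remain
Read 3: bits[18:23] width=5 -> value=7 (bin 00111); offset now 23 = byte 2 bit 7; 1 bits remain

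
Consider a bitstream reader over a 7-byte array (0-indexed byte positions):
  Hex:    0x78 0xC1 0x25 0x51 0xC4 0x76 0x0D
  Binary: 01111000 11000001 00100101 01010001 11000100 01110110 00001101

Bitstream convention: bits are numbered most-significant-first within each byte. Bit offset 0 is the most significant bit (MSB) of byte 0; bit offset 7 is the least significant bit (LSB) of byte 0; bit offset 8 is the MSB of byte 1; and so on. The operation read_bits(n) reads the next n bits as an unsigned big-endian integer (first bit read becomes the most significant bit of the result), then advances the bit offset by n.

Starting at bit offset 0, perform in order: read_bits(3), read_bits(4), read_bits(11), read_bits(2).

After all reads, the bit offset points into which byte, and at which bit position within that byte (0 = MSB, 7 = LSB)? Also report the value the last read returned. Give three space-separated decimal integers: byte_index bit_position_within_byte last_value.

Answer: 2 4 2

Derivation:
Read 1: bits[0:3] width=3 -> value=3 (bin 011); offset now 3 = byte 0 bit 3; 53 bits remain
Read 2: bits[3:7] width=4 -> value=12 (bin 1100); offset now 7 = byte 0 bit 7; 49 bits remain
Read 3: bits[7:18] width=11 -> value=772 (bin 01100000100); offset now 18 = byte 2 bit 2; 38 bits remain
Read 4: bits[18:20] width=2 -> value=2 (bin 10); offset now 20 = byte 2 bit 4; 36 bits remain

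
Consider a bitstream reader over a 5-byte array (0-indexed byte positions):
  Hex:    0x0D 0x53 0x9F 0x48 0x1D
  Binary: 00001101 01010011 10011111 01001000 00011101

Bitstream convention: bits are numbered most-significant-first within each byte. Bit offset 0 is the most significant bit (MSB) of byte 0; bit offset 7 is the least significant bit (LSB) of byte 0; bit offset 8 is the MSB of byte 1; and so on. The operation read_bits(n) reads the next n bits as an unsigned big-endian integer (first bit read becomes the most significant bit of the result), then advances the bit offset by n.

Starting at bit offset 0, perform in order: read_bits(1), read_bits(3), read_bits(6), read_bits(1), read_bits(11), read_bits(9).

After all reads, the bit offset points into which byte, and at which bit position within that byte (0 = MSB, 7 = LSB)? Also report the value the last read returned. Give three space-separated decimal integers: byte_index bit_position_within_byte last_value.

Answer: 3 7 420

Derivation:
Read 1: bits[0:1] width=1 -> value=0 (bin 0); offset now 1 = byte 0 bit 1; 39 bits remain
Read 2: bits[1:4] width=3 -> value=0 (bin 000); offset now 4 = byte 0 bit 4; 36 bits remain
Read 3: bits[4:10] width=6 -> value=53 (bin 110101); offset now 10 = byte 1 bit 2; 30 bits remain
Read 4: bits[10:11] width=1 -> value=0 (bin 0); offset now 11 = byte 1 bit 3; 29 bits remain
Read 5: bits[11:22] width=11 -> value=1255 (bin 10011100111); offset now 22 = byte 2 bit 6; 18 bits remain
Read 6: bits[22:31] width=9 -> value=420 (bin 110100100); offset now 31 = byte 3 bit 7; 9 bits remain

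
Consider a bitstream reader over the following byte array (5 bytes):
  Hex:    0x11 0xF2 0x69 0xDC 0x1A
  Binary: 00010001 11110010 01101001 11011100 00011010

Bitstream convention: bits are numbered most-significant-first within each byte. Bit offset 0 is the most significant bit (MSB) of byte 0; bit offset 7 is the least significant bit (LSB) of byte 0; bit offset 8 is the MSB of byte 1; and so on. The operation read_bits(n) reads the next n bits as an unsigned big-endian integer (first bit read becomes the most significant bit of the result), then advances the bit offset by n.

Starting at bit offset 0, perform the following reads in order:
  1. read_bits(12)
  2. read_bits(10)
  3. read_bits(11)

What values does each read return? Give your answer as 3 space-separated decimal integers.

Read 1: bits[0:12] width=12 -> value=287 (bin 000100011111); offset now 12 = byte 1 bit 4; 28 bits remain
Read 2: bits[12:22] width=10 -> value=154 (bin 0010011010); offset now 22 = byte 2 bit 6; 18 bits remain
Read 3: bits[22:33] width=11 -> value=952 (bin 01110111000); offset now 33 = byte 4 bit 1; 7 bits remain

Answer: 287 154 952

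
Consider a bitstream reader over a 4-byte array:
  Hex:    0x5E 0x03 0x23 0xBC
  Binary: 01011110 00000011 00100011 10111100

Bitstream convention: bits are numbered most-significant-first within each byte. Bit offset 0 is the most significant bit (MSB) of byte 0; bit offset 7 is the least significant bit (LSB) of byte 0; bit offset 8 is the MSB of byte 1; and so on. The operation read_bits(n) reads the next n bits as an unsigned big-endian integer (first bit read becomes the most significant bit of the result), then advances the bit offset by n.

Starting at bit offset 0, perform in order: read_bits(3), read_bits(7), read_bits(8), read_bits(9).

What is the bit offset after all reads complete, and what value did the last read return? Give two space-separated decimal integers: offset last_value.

Read 1: bits[0:3] width=3 -> value=2 (bin 010); offset now 3 = byte 0 bit 3; 29 bits remain
Read 2: bits[3:10] width=7 -> value=120 (bin 1111000); offset now 10 = byte 1 bit 2; 22 bits remain
Read 3: bits[10:18] width=8 -> value=12 (bin 00001100); offset now 18 = byte 2 bit 2; 14 bits remain
Read 4: bits[18:27] width=9 -> value=285 (bin 100011101); offset now 27 = byte 3 bit 3; 5 bits remain

Answer: 27 285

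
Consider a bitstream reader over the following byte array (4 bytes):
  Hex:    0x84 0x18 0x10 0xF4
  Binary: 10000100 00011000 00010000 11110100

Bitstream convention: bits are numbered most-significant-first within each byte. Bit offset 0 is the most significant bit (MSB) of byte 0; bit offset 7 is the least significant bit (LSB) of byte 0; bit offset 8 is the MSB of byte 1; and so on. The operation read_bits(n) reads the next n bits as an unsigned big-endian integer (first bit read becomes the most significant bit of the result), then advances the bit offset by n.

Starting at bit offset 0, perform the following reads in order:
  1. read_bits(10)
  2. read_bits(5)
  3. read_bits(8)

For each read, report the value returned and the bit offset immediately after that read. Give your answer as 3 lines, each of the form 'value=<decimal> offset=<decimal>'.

Read 1: bits[0:10] width=10 -> value=528 (bin 1000010000); offset now 10 = byte 1 bit 2; 22 bits remain
Read 2: bits[10:15] width=5 -> value=12 (bin 01100); offset now 15 = byte 1 bit 7; 17 bits remain
Read 3: bits[15:23] width=8 -> value=8 (bin 00001000); offset now 23 = byte 2 bit 7; 9 bits remain

Answer: value=528 offset=10
value=12 offset=15
value=8 offset=23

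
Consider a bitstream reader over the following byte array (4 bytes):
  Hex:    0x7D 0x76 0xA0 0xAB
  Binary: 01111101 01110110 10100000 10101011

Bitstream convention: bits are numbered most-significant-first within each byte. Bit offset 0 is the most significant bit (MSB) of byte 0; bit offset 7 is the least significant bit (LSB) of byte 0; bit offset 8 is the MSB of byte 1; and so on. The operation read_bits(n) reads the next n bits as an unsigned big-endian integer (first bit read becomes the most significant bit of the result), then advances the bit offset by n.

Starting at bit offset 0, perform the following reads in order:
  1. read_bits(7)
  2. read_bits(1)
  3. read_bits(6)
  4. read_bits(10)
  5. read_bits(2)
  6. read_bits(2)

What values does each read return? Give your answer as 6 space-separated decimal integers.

Answer: 62 1 29 672 2 2

Derivation:
Read 1: bits[0:7] width=7 -> value=62 (bin 0111110); offset now 7 = byte 0 bit 7; 25 bits remain
Read 2: bits[7:8] width=1 -> value=1 (bin 1); offset now 8 = byte 1 bit 0; 24 bits remain
Read 3: bits[8:14] width=6 -> value=29 (bin 011101); offset now 14 = byte 1 bit 6; 18 bits remain
Read 4: bits[14:24] width=10 -> value=672 (bin 1010100000); offset now 24 = byte 3 bit 0; 8 bits remain
Read 5: bits[24:26] width=2 -> value=2 (bin 10); offset now 26 = byte 3 bit 2; 6 bits remain
Read 6: bits[26:28] width=2 -> value=2 (bin 10); offset now 28 = byte 3 bit 4; 4 bits remain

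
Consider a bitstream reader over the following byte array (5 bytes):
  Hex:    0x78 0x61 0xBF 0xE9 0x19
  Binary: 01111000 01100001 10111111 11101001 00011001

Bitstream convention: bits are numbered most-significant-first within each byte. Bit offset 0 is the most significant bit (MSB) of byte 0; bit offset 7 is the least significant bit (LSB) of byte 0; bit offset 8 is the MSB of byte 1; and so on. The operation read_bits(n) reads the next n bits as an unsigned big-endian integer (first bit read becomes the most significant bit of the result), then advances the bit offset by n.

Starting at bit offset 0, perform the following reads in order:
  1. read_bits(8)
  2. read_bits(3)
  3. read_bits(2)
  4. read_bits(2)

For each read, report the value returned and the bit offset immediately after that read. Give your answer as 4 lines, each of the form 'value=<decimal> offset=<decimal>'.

Answer: value=120 offset=8
value=3 offset=11
value=0 offset=13
value=0 offset=15

Derivation:
Read 1: bits[0:8] width=8 -> value=120 (bin 01111000); offset now 8 = byte 1 bit 0; 32 bits remain
Read 2: bits[8:11] width=3 -> value=3 (bin 011); offset now 11 = byte 1 bit 3; 29 bits remain
Read 3: bits[11:13] width=2 -> value=0 (bin 00); offset now 13 = byte 1 bit 5; 27 bits remain
Read 4: bits[13:15] width=2 -> value=0 (bin 00); offset now 15 = byte 1 bit 7; 25 bits remain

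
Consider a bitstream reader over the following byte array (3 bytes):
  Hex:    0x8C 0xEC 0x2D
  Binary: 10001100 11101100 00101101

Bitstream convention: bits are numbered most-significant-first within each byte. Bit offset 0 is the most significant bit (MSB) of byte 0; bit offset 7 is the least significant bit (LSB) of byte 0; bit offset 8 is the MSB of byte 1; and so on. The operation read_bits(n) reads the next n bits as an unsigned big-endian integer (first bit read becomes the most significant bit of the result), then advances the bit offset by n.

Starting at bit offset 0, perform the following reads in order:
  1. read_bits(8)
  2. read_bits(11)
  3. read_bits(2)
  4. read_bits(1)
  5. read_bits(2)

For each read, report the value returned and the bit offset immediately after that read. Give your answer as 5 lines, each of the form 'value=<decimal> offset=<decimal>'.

Answer: value=140 offset=8
value=1889 offset=19
value=1 offset=21
value=1 offset=22
value=1 offset=24

Derivation:
Read 1: bits[0:8] width=8 -> value=140 (bin 10001100); offset now 8 = byte 1 bit 0; 16 bits remain
Read 2: bits[8:19] width=11 -> value=1889 (bin 11101100001); offset now 19 = byte 2 bit 3; 5 bits remain
Read 3: bits[19:21] width=2 -> value=1 (bin 01); offset now 21 = byte 2 bit 5; 3 bits remain
Read 4: bits[21:22] width=1 -> value=1 (bin 1); offset now 22 = byte 2 bit 6; 2 bits remain
Read 5: bits[22:24] width=2 -> value=1 (bin 01); offset now 24 = byte 3 bit 0; 0 bits remain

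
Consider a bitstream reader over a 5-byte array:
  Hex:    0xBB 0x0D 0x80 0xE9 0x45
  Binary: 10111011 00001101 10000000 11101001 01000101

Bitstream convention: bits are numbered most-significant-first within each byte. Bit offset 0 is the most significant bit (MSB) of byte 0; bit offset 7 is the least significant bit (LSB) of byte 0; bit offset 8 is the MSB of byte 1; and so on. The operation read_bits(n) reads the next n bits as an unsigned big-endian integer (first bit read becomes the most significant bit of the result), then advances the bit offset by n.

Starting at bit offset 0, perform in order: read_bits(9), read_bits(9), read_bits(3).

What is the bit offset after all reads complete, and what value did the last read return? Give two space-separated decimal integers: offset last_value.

Read 1: bits[0:9] width=9 -> value=374 (bin 101110110); offset now 9 = byte 1 bit 1; 31 bits remain
Read 2: bits[9:18] width=9 -> value=54 (bin 000110110); offset now 18 = byte 2 bit 2; 22 bits remain
Read 3: bits[18:21] width=3 -> value=0 (bin 000); offset now 21 = byte 2 bit 5; 19 bits remain

Answer: 21 0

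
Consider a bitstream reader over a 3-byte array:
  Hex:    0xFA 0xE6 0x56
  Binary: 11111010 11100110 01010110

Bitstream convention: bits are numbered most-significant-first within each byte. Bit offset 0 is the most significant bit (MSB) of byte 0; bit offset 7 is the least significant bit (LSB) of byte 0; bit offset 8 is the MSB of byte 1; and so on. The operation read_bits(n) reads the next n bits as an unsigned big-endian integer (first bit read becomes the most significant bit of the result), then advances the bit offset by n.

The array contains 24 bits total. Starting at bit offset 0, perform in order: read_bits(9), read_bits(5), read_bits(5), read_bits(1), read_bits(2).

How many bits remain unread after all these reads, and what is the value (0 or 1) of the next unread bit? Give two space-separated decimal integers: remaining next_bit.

Answer: 2 1

Derivation:
Read 1: bits[0:9] width=9 -> value=501 (bin 111110101); offset now 9 = byte 1 bit 1; 15 bits remain
Read 2: bits[9:14] width=5 -> value=25 (bin 11001); offset now 14 = byte 1 bit 6; 10 bits remain
Read 3: bits[14:19] width=5 -> value=18 (bin 10010); offset now 19 = byte 2 bit 3; 5 bits remain
Read 4: bits[19:20] width=1 -> value=1 (bin 1); offset now 20 = byte 2 bit 4; 4 bits remain
Read 5: bits[20:22] width=2 -> value=1 (bin 01); offset now 22 = byte 2 bit 6; 2 bits remain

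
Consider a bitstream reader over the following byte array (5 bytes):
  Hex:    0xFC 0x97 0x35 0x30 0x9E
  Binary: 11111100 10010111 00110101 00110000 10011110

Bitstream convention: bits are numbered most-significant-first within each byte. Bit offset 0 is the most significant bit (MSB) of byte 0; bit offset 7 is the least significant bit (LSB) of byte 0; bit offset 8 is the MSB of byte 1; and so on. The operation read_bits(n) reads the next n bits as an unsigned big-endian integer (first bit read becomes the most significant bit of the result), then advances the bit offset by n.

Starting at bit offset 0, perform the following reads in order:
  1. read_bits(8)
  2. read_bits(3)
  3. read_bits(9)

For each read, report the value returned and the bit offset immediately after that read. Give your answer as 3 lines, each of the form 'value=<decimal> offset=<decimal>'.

Answer: value=252 offset=8
value=4 offset=11
value=371 offset=20

Derivation:
Read 1: bits[0:8] width=8 -> value=252 (bin 11111100); offset now 8 = byte 1 bit 0; 32 bits remain
Read 2: bits[8:11] width=3 -> value=4 (bin 100); offset now 11 = byte 1 bit 3; 29 bits remain
Read 3: bits[11:20] width=9 -> value=371 (bin 101110011); offset now 20 = byte 2 bit 4; 20 bits remain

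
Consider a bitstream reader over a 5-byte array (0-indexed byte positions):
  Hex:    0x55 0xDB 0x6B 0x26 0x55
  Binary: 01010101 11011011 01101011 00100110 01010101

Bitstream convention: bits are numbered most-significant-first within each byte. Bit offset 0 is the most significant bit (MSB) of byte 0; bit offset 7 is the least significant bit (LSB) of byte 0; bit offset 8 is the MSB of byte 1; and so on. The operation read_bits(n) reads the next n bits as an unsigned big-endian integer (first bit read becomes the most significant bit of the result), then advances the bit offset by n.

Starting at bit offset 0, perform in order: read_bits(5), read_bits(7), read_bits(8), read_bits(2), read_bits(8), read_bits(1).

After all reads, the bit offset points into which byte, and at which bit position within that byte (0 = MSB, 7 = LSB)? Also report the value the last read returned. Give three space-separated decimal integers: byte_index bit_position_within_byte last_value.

Read 1: bits[0:5] width=5 -> value=10 (bin 01010); offset now 5 = byte 0 bit 5; 35 bits remain
Read 2: bits[5:12] width=7 -> value=93 (bin 1011101); offset now 12 = byte 1 bit 4; 28 bits remain
Read 3: bits[12:20] width=8 -> value=182 (bin 10110110); offset now 20 = byte 2 bit 4; 20 bits remain
Read 4: bits[20:22] width=2 -> value=2 (bin 10); offset now 22 = byte 2 bit 6; 18 bits remain
Read 5: bits[22:30] width=8 -> value=201 (bin 11001001); offset now 30 = byte 3 bit 6; 10 bits remain
Read 6: bits[30:31] width=1 -> value=1 (bin 1); offset now 31 = byte 3 bit 7; 9 bits remain

Answer: 3 7 1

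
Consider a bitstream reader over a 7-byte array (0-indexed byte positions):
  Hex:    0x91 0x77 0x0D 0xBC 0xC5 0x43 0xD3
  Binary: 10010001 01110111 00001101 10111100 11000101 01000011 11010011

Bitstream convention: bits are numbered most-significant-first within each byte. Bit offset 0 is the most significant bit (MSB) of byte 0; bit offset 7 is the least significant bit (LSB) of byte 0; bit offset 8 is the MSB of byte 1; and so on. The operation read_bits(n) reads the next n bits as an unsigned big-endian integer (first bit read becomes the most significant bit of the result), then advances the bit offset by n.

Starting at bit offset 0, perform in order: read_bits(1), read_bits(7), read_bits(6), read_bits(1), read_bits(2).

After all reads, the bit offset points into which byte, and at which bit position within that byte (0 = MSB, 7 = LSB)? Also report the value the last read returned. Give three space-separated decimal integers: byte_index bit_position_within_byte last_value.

Answer: 2 1 2

Derivation:
Read 1: bits[0:1] width=1 -> value=1 (bin 1); offset now 1 = byte 0 bit 1; 55 bits remain
Read 2: bits[1:8] width=7 -> value=17 (bin 0010001); offset now 8 = byte 1 bit 0; 48 bits remain
Read 3: bits[8:14] width=6 -> value=29 (bin 011101); offset now 14 = byte 1 bit 6; 42 bits remain
Read 4: bits[14:15] width=1 -> value=1 (bin 1); offset now 15 = byte 1 bit 7; 41 bits remain
Read 5: bits[15:17] width=2 -> value=2 (bin 10); offset now 17 = byte 2 bit 1; 39 bits remain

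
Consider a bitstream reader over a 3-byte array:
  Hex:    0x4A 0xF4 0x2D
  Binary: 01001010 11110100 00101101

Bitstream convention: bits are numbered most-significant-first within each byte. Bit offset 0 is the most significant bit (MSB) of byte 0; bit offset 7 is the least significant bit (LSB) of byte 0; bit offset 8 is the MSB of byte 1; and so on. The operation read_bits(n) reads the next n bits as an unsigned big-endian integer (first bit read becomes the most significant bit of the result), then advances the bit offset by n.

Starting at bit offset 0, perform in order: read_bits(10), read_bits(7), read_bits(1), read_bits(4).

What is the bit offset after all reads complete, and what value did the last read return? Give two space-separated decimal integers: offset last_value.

Read 1: bits[0:10] width=10 -> value=299 (bin 0100101011); offset now 10 = byte 1 bit 2; 14 bits remain
Read 2: bits[10:17] width=7 -> value=104 (bin 1101000); offset now 17 = byte 2 bit 1; 7 bits remain
Read 3: bits[17:18] width=1 -> value=0 (bin 0); offset now 18 = byte 2 bit 2; 6 bits remain
Read 4: bits[18:22] width=4 -> value=11 (bin 1011); offset now 22 = byte 2 bit 6; 2 bits remain

Answer: 22 11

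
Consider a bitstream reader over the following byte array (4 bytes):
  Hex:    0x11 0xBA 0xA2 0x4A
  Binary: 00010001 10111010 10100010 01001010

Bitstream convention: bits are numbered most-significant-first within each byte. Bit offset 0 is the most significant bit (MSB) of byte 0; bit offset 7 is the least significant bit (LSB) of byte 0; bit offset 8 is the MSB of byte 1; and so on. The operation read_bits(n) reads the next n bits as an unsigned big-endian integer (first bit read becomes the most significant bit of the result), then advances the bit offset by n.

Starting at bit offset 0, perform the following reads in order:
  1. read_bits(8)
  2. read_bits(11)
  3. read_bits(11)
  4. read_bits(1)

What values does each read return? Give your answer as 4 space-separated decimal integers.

Read 1: bits[0:8] width=8 -> value=17 (bin 00010001); offset now 8 = byte 1 bit 0; 24 bits remain
Read 2: bits[8:19] width=11 -> value=1493 (bin 10111010101); offset now 19 = byte 2 bit 3; 13 bits remain
Read 3: bits[19:30] width=11 -> value=146 (bin 00010010010); offset now 30 = byte 3 bit 6; 2 bits remain
Read 4: bits[30:31] width=1 -> value=1 (bin 1); offset now 31 = byte 3 bit 7; 1 bits remain

Answer: 17 1493 146 1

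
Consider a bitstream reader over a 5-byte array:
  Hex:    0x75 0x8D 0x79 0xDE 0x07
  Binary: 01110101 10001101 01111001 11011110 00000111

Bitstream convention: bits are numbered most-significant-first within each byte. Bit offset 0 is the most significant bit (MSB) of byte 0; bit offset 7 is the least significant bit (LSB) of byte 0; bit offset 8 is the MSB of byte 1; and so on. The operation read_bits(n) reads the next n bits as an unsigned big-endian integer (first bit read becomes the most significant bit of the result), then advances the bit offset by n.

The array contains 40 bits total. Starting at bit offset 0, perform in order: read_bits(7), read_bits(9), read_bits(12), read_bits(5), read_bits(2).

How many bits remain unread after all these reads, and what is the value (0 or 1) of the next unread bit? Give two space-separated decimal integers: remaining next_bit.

Read 1: bits[0:7] width=7 -> value=58 (bin 0111010); offset now 7 = byte 0 bit 7; 33 bits remain
Read 2: bits[7:16] width=9 -> value=397 (bin 110001101); offset now 16 = byte 2 bit 0; 24 bits remain
Read 3: bits[16:28] width=12 -> value=1949 (bin 011110011101); offset now 28 = byte 3 bit 4; 12 bits remain
Read 4: bits[28:33] width=5 -> value=28 (bin 11100); offset now 33 = byte 4 bit 1; 7 bits remain
Read 5: bits[33:35] width=2 -> value=0 (bin 00); offset now 35 = byte 4 bit 3; 5 bits remain

Answer: 5 0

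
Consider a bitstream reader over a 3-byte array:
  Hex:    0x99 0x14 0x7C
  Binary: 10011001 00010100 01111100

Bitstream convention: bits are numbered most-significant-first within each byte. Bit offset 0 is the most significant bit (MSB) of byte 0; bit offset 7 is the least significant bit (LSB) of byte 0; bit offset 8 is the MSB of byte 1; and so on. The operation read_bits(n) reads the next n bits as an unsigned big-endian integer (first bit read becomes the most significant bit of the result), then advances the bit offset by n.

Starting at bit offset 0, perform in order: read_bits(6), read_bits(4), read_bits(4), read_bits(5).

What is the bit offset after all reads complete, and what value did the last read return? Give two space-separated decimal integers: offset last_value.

Read 1: bits[0:6] width=6 -> value=38 (bin 100110); offset now 6 = byte 0 bit 6; 18 bits remain
Read 2: bits[6:10] width=4 -> value=4 (bin 0100); offset now 10 = byte 1 bit 2; 14 bits remain
Read 3: bits[10:14] width=4 -> value=5 (bin 0101); offset now 14 = byte 1 bit 6; 10 bits remain
Read 4: bits[14:19] width=5 -> value=3 (bin 00011); offset now 19 = byte 2 bit 3; 5 bits remain

Answer: 19 3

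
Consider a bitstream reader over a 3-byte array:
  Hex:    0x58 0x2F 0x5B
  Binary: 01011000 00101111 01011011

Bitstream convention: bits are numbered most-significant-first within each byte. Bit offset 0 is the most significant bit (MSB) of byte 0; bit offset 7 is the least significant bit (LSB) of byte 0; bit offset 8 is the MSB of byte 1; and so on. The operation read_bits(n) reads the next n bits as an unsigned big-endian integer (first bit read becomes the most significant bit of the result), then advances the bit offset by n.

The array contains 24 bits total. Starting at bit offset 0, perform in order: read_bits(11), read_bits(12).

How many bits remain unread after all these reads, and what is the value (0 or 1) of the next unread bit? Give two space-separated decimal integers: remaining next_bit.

Read 1: bits[0:11] width=11 -> value=705 (bin 01011000001); offset now 11 = byte 1 bit 3; 13 bits remain
Read 2: bits[11:23] width=12 -> value=1965 (bin 011110101101); offset now 23 = byte 2 bit 7; 1 bits remain

Answer: 1 1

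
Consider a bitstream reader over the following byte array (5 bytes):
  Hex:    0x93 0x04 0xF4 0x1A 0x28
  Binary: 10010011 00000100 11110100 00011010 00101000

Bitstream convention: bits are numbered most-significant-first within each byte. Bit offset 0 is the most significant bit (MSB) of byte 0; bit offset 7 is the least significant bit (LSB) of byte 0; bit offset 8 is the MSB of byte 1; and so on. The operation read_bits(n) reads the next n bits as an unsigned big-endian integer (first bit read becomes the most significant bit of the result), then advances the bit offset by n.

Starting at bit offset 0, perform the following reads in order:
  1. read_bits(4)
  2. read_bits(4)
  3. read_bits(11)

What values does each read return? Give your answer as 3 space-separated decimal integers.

Read 1: bits[0:4] width=4 -> value=9 (bin 1001); offset now 4 = byte 0 bit 4; 36 bits remain
Read 2: bits[4:8] width=4 -> value=3 (bin 0011); offset now 8 = byte 1 bit 0; 32 bits remain
Read 3: bits[8:19] width=11 -> value=39 (bin 00000100111); offset now 19 = byte 2 bit 3; 21 bits remain

Answer: 9 3 39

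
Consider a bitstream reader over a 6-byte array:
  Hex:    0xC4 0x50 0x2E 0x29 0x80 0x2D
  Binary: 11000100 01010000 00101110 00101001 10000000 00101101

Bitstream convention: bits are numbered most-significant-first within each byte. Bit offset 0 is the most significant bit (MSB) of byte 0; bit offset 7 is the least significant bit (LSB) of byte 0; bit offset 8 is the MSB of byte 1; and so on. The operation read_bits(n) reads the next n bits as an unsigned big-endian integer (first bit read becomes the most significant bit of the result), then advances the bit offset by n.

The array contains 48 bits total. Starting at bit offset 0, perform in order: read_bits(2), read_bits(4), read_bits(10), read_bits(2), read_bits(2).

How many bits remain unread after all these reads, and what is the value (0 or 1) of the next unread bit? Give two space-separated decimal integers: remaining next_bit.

Read 1: bits[0:2] width=2 -> value=3 (bin 11); offset now 2 = byte 0 bit 2; 46 bits remain
Read 2: bits[2:6] width=4 -> value=1 (bin 0001); offset now 6 = byte 0 bit 6; 42 bits remain
Read 3: bits[6:16] width=10 -> value=80 (bin 0001010000); offset now 16 = byte 2 bit 0; 32 bits remain
Read 4: bits[16:18] width=2 -> value=0 (bin 00); offset now 18 = byte 2 bit 2; 30 bits remain
Read 5: bits[18:20] width=2 -> value=2 (bin 10); offset now 20 = byte 2 bit 4; 28 bits remain

Answer: 28 1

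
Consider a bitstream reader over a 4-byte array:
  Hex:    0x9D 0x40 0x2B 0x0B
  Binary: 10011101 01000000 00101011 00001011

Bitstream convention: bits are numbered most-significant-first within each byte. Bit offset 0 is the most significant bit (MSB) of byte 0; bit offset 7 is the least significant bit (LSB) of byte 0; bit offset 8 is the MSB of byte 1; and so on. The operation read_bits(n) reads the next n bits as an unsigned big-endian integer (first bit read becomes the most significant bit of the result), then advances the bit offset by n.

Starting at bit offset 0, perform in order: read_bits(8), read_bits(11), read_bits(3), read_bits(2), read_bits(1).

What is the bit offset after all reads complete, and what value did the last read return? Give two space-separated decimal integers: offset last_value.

Answer: 25 0

Derivation:
Read 1: bits[0:8] width=8 -> value=157 (bin 10011101); offset now 8 = byte 1 bit 0; 24 bits remain
Read 2: bits[8:19] width=11 -> value=513 (bin 01000000001); offset now 19 = byte 2 bit 3; 13 bits remain
Read 3: bits[19:22] width=3 -> value=2 (bin 010); offset now 22 = byte 2 bit 6; 10 bits remain
Read 4: bits[22:24] width=2 -> value=3 (bin 11); offset now 24 = byte 3 bit 0; 8 bits remain
Read 5: bits[24:25] width=1 -> value=0 (bin 0); offset now 25 = byte 3 bit 1; 7 bits remain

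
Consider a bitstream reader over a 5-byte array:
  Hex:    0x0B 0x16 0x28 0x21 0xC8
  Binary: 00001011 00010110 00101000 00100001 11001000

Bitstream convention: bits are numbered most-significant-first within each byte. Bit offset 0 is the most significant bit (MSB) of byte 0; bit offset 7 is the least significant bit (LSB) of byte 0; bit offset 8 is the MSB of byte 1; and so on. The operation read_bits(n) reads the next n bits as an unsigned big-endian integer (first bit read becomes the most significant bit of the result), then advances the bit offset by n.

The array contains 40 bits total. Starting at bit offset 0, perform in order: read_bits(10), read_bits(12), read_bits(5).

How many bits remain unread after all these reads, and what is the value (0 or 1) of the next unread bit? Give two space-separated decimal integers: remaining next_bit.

Read 1: bits[0:10] width=10 -> value=44 (bin 0000101100); offset now 10 = byte 1 bit 2; 30 bits remain
Read 2: bits[10:22] width=12 -> value=1418 (bin 010110001010); offset now 22 = byte 2 bit 6; 18 bits remain
Read 3: bits[22:27] width=5 -> value=1 (bin 00001); offset now 27 = byte 3 bit 3; 13 bits remain

Answer: 13 0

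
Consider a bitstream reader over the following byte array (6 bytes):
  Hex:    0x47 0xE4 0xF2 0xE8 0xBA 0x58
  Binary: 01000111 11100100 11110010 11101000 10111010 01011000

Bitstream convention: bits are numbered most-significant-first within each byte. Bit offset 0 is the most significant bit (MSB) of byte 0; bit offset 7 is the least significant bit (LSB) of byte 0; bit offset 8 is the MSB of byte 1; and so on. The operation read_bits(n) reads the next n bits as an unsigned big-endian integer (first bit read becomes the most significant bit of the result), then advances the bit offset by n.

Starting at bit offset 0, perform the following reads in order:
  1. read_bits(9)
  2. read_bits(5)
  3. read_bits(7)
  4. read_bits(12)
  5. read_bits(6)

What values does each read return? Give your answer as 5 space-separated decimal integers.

Answer: 143 25 30 1489 29

Derivation:
Read 1: bits[0:9] width=9 -> value=143 (bin 010001111); offset now 9 = byte 1 bit 1; 39 bits remain
Read 2: bits[9:14] width=5 -> value=25 (bin 11001); offset now 14 = byte 1 bit 6; 34 bits remain
Read 3: bits[14:21] width=7 -> value=30 (bin 0011110); offset now 21 = byte 2 bit 5; 27 bits remain
Read 4: bits[21:33] width=12 -> value=1489 (bin 010111010001); offset now 33 = byte 4 bit 1; 15 bits remain
Read 5: bits[33:39] width=6 -> value=29 (bin 011101); offset now 39 = byte 4 bit 7; 9 bits remain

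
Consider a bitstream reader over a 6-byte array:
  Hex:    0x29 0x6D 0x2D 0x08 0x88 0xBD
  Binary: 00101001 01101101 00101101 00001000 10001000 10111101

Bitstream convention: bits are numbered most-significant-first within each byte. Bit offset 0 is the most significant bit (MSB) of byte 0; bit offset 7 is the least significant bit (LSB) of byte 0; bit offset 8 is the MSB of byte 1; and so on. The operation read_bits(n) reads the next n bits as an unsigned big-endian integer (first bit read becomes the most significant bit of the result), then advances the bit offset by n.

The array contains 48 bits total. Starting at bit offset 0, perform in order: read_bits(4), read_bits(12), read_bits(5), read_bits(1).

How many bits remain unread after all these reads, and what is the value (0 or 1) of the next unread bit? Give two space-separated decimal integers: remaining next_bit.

Answer: 26 0

Derivation:
Read 1: bits[0:4] width=4 -> value=2 (bin 0010); offset now 4 = byte 0 bit 4; 44 bits remain
Read 2: bits[4:16] width=12 -> value=2413 (bin 100101101101); offset now 16 = byte 2 bit 0; 32 bits remain
Read 3: bits[16:21] width=5 -> value=5 (bin 00101); offset now 21 = byte 2 bit 5; 27 bits remain
Read 4: bits[21:22] width=1 -> value=1 (bin 1); offset now 22 = byte 2 bit 6; 26 bits remain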